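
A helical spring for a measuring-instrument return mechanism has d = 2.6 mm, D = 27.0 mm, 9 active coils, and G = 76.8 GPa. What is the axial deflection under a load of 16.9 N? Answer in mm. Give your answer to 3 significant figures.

k = Gd⁴/(8D³N_a) = (76.8×10³)(2.6⁴)/(8·27.0³·9) = 2.4765 N/mm
δ = F/k = 16.9 / 2.4765 = 6.8243 mm

6.82 mm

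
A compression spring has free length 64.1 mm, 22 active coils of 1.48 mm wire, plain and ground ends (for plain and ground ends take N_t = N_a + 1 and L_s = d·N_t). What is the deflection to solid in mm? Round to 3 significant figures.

N_t = 23; L_s = 1.48·23 = 34.04 mm
δ_solid = L₀ − L_s = 64.1 − 34.04 = 30.06 mm

30.1 mm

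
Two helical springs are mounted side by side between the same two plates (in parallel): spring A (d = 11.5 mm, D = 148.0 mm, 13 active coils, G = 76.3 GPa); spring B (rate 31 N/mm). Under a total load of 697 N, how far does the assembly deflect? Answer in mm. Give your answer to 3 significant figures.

k_A = Gd⁴/(8D³N_a) = (76.3×10³)(11.5⁴)/(8·148.0³·13) = 3.9582 N/mm
Parallel: k_eq = 3.9582 + 31 = 34.958 N/mm
δ = F/k_eq = 697/34.958 = 19.938 mm

19.9 mm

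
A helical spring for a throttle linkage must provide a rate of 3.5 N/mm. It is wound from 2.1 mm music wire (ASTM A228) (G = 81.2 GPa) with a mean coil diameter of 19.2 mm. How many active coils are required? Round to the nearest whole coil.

8

N_a = Gd⁴/(8D³k) = (81.2×10³ × 2.1⁴)/(8 × 19.2³ × 3.5)
    = 1.57919e+06 / 198181 = 7.968 → 8 coils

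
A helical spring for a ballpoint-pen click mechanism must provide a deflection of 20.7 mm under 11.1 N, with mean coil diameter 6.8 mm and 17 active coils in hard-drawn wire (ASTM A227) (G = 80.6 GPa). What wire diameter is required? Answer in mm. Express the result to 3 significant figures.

0.730 mm

Required rate k = F/δ = 11.1/20.7 = 0.53623 N/mm
d = (8D³N_a·k / G)^(1/4) = (8·6.8³·17·0.53623 / (80.6×10³))^0.25
  = (0.2845)^0.25 = 0.7303 mm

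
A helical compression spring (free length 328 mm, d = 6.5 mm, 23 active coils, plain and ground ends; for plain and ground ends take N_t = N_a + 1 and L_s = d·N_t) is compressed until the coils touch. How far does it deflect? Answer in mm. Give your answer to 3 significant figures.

N_t = 24; L_s = 6.5·24 = 156 mm
δ_solid = L₀ − L_s = 328 − 156 = 172 mm

172 mm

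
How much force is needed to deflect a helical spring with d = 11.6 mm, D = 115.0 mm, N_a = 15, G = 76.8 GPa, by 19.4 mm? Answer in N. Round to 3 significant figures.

148 N

k = Gd⁴/(8D³N_a) = (76.8×10³)(11.6⁴)/(8·115.0³·15) = 7.6194 N/mm
F = k·δ = 7.6194 × 19.4 = 147.82 N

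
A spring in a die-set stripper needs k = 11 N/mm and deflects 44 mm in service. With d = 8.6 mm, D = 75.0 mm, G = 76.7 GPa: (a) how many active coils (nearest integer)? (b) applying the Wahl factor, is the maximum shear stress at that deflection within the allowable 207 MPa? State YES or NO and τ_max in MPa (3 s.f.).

(a) 11 coils; (b) YES, τ_max = 174 MPa

N_a = Gd⁴/(8D³k) = (76.7×10³)(8.6⁴)/(8·75.0³·11) = 11.3 → N_a = 11
Actual rate k = Gd⁴/(8D³·11) = 11.301 N/mm
Working load F = kδ = 11.301·44 = 497.25 N
C = 75.0/8.6 = 8.7209; K_W = (4C−1)/(4C−4)+0.615/C = 1.1677
τ_max = K_W·8FD/(πd³) = 1.1677·149.31 = 174.34 MPa
τ_max ≤ 207 MPa → acceptable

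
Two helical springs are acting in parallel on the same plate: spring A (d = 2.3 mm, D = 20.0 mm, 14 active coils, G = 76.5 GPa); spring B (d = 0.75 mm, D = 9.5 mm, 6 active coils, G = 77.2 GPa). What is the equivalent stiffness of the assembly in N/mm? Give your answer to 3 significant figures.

k_A = Gd⁴/(8D³N_a) = (76.5×10³)(2.3⁴)/(8·20.0³·14) = 2.3893 N/mm
k_B = Gd⁴/(8D³N_a) = (77.2×10³)(0.75⁴)/(8·9.5³·6) = 0.59354 N/mm
Parallel: k_eq = 2.3893 + 0.59354 = 2.9828 N/mm

2.98 N/mm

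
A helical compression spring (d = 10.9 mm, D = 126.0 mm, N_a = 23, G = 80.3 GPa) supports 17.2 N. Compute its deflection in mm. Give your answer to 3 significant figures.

k = Gd⁴/(8D³N_a) = (80.3×10³)(10.9⁴)/(8·126.0³·23) = 3.0796 N/mm
δ = F/k = 17.2 / 3.0796 = 5.5852 mm

5.59 mm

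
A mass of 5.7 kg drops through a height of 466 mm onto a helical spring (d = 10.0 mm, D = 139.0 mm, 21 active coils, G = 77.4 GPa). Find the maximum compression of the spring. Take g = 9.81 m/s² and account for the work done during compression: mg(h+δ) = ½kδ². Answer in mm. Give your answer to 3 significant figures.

210 mm

k = Gd⁴/(8D³N_a) = (77.4×10³)(10.0⁴)/(8·139.0³·21) = 1.7155 N/mm
W = mg = 5.7 × 9.81 = 55.917 N
½kδ² − Wδ − Wh = 0 → δ = (W + √(W² + 2kWh))/k
δ = (55.917 + √(3126.7 + 89402))/1.7155 = (55.917 + 304.19)/1.7155 = 209.91 mm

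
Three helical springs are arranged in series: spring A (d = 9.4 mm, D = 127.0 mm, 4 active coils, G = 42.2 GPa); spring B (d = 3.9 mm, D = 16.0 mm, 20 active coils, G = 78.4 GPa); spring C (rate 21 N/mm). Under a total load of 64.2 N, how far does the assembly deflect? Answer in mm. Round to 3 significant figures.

k_A = Gd⁴/(8D³N_a) = (42.2×10³)(9.4⁴)/(8·127.0³·4) = 5.0265 N/mm
k_B = Gd⁴/(8D³N_a) = (78.4×10³)(3.9⁴)/(8·16.0³·20) = 27.675 N/mm
Series: 1/k_eq = 1/5.0265 + 1/27.675 + 1/21 = 0.2827; k_eq = 3.5373 N/mm
δ = F/k_eq = 64.2/3.5373 = 18.149 mm

18.1 mm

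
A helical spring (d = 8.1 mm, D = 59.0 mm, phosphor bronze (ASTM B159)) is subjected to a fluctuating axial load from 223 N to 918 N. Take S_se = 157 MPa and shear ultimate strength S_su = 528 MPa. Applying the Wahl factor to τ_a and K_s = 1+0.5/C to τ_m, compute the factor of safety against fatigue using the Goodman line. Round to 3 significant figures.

0.926

C = D/d = 59.0/8.1 = 7.2840; K_W = (4C−1)/(4C−4)+0.615/C = 1.2038; K_s = 1+0.5/C = 1.0686
F_a = (F_max−F_min)/2 = 347.5 N; F_m = (F_max+F_min)/2 = 570.5 N
τ_a = K_W·8F_aD/(πd³) = 1.2038 × 98.241 = 118.26 MPa
τ_m = K_s·8F_mD/(πd³) = 1.0686 × 161.28 = 172.36 MPa
Goodman: 1/n_f = τ_a/S_se + τ_m/S_su = 118.26/157 + 172.36/528 = 0.75325 + 0.32643 = 1.0797
n_f = 1/1.0797 = 0.9262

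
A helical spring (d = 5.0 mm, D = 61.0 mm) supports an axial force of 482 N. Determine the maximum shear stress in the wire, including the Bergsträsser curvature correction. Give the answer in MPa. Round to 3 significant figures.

664 MPa

Spring index C = D/d = 61.0/5.0 = 12.2000
K_B = (4C+2)/(4C−3) = 50.800/45.800 = 1.1092
τ₀ = 8FD/(πd³) = 8·482·61.0/(π·5.0³) = 235216/392.7 = 598.97 MPa
τ_max = K·τ₀ = 1.1092 × 598.97 = 664.36 MPa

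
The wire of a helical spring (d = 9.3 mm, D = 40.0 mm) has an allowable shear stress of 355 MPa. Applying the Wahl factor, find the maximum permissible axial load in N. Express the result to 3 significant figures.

2050 N

C = D/d = 40.0/9.3 = 4.3011
K_W = (4C−1)/(4C−4) + 0.615/C = 16.204/13.204 + 0.1430 = 1.3702
τ_max = K·8FD/(πd³) → F_max = τ_allow·πd³/(8DK)
F_max = 355·π·9.3³/(8·40.0·1.3702) = 8.9707e+05/438.46 = 2046 N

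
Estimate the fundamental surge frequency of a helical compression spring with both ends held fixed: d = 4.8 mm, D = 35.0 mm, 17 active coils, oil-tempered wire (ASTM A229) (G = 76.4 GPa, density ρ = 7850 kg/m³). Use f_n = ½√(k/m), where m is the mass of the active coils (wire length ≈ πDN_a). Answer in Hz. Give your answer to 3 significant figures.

k = Gd⁴/(8D³N_a) = (76.4×10³)(4.8⁴)/(8·35.0³·17) = 6.9553 N/mm = 6955.3 N/m
Wire length L = πDN_a = π·35.0·17 = 1869.2 mm
m = ρ·(πd²/4)·L = 7850 × 18.096×10⁻⁶ m² × 1.8692 m = 0.26553 kg
f_n = ½√(k/m) = 0.5·√(6955.3/0.26553) = 0.5·√(26194) = 80.923 Hz

80.9 Hz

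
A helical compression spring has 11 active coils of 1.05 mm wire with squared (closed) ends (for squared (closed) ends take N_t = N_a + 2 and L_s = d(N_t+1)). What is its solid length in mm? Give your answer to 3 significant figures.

squared (closed) ends: N_t = N_a + 2 = 11 + 2 = 13
L_s = d·(N_t+1) = 1.05 × 14 = 14.7 mm

14.7 mm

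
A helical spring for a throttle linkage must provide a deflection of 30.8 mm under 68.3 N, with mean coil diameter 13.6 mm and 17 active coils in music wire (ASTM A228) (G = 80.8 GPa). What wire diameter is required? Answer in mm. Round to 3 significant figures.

1.75 mm

Required rate k = F/δ = 68.3/30.8 = 2.2175 N/mm
d = (8D³N_a·k / G)^(1/4) = (8·13.6³·17·2.2175 / (80.8×10³))^0.25
  = (9.3889)^0.25 = 1.7505 mm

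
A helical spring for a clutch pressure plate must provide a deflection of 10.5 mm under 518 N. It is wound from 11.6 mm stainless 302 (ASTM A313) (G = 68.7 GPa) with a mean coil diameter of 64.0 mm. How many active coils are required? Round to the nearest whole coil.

12

Required rate k = F/δ = 518/10.5 = 49.333 N/mm
N_a = Gd⁴/(8D³k) = (68.7×10³ × 11.6⁴)/(8 × 64.0³ × 49.333)
    = 1.24391e+09 / 1.03459e+08 = 12.02 → 12 coils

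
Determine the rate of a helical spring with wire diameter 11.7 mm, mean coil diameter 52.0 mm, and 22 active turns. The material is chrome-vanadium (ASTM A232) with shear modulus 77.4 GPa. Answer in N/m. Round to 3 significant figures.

58600 N/m

k = Gd⁴/(8D³N_a) = (77.4×10³ × 11.7⁴) / (8 × 52.0³ × 22)
  = 1.45039e+09 / 2.4747e+07 = 58.609 N/mm = 58609 N/m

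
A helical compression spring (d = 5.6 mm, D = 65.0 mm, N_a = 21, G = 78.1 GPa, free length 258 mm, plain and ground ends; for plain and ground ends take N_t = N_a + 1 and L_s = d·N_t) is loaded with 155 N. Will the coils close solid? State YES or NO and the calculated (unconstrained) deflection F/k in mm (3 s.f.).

NO, δ = 93.1 mm

k = Gd⁴/(8D³N_a) = (78.1×10³)(5.6⁴)/(8·65.0³·21) = 1.6648 N/mm
N_t = 22; L_s = 5.6·22 = 123.2 mm; δ_solid = L₀ − L_s = 258 − 123.2 = 134.8 mm
δ = F/k = 155/1.6648 = 93.106 mm
δ < δ_solid → spring does not go solid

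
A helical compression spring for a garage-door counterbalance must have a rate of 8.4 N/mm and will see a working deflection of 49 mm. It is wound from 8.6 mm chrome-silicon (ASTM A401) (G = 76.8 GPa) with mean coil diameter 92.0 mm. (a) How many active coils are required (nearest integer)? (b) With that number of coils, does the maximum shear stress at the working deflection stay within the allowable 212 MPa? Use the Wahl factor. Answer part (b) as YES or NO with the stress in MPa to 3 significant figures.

(a) 8 coils; (b) YES, τ_max = 173 MPa

N_a = Gd⁴/(8D³k) = (76.8×10³)(8.6⁴)/(8·92.0³·8.4) = 8.028 → N_a = 8
Actual rate k = Gd⁴/(8D³·8) = 8.4297 N/mm
Working load F = kδ = 8.4297·49 = 413.05 N
C = 92.0/8.6 = 10.6977; K_W = (4C−1)/(4C−4)+0.615/C = 1.1348
τ_max = K_W·8FD/(πd³) = 1.1348·152.14 = 172.65 MPa
τ_max ≤ 212 MPa → acceptable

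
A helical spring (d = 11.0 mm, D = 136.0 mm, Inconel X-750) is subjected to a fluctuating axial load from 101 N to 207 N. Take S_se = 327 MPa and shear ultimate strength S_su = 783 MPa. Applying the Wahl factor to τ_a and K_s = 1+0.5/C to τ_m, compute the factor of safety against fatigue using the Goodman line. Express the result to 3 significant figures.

C = D/d = 136.0/11.0 = 12.3636; K_W = (4C−1)/(4C−4)+0.615/C = 1.1157; K_s = 1+0.5/C = 1.0404
F_a = (F_max−F_min)/2 = 53 N; F_m = (F_max+F_min)/2 = 154 N
τ_a = K_W·8F_aD/(πd³) = 1.1157 × 13.79 = 15.387 MPa
τ_m = K_s·8F_mD/(πd³) = 1.0404 × 40.07 = 41.691 MPa
Goodman: 1/n_f = τ_a/S_se + τ_m/S_su = 15.387/327 + 41.691/783 = 0.04705 + 0.05324 = 0.1003
n_f = 1/0.1003 = 9.97

9.97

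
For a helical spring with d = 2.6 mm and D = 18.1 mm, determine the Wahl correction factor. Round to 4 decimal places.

C = D/d = 18.1/2.6 = 6.9615
K_W = (4C−1)/(4C−4) + 0.615/C = 26.846/23.846 + 0.0883 = 1.2141

1.2141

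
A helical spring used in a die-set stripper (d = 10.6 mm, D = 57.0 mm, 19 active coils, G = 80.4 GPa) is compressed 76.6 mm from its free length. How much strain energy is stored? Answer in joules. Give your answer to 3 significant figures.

k = Gd⁴/(8D³N_a) = (80.4×10³)(10.6⁴)/(8·57.0³·19) = 36.059 N/mm
U = ½kδ² = 0.5 × 36.059 × 76.6² = 1.0579e+05 N·mm = 105.79 J

106 J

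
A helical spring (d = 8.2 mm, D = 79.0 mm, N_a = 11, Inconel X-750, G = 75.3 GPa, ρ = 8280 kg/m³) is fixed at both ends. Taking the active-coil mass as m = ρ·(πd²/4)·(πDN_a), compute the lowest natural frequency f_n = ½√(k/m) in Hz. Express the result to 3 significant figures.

40.5 Hz

k = Gd⁴/(8D³N_a) = (75.3×10³)(8.2⁴)/(8·79.0³·11) = 7.8467 N/mm = 7846.7 N/m
Wire length L = πDN_a = π·79.0·11 = 2730 mm
m = ρ·(πd²/4)·L = 8280 × 52.81×10⁻⁶ m² × 2.73 m = 1.1938 kg
f_n = ½√(k/m) = 0.5·√(7846.7/1.1938) = 0.5·√(6573.1) = 40.537 Hz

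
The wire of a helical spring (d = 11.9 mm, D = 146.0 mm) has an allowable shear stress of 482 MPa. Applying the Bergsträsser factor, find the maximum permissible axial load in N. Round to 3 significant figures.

C = D/d = 146.0/11.9 = 12.2689
K_B = (4C+2)/(4C−3) = 51.076/46.076 = 1.1085
τ_max = K·8FD/(πd³) → F_max = τ_allow·πd³/(8DK)
F_max = 482·π·11.9³/(8·146.0·1.1085) = 2.5517e+06/1294.7 = 1970.8 N

1970 N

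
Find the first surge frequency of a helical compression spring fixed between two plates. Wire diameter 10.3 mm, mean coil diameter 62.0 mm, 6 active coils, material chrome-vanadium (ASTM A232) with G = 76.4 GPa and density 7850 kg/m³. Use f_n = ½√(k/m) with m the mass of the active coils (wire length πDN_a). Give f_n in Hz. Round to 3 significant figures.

k = Gd⁴/(8D³N_a) = (76.4×10³)(10.3⁴)/(8·62.0³·6) = 75.167 N/mm = 75167 N/m
Wire length L = πDN_a = π·62.0·6 = 1168.7 mm
m = ρ·(πd²/4)·L = 7850 × 83.323×10⁻⁶ m² × 1.1687 m = 0.76441 kg
f_n = ½√(k/m) = 0.5·√(75167/0.76441) = 0.5·√(98333) = 156.79 Hz

157 Hz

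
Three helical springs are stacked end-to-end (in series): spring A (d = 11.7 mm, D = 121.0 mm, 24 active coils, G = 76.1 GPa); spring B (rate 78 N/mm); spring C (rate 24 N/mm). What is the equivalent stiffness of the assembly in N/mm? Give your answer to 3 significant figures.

3.41 N/mm

k_A = Gd⁴/(8D³N_a) = (76.1×10³)(11.7⁴)/(8·121.0³·24) = 4.1925 N/mm
Series: 1/k_eq = 1/4.1925 + 1/78 + 1/24 = 0.29301; k_eq = 3.4129 N/mm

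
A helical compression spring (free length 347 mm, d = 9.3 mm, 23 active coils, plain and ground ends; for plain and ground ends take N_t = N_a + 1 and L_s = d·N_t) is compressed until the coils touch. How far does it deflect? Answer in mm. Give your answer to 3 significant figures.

N_t = 24; L_s = 9.3·24 = 223.2 mm
δ_solid = L₀ − L_s = 347 − 223.2 = 123.8 mm

124 mm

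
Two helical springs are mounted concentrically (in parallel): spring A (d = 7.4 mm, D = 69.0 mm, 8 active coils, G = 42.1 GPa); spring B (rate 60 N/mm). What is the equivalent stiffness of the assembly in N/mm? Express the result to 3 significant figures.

k_A = Gd⁴/(8D³N_a) = (42.1×10³)(7.4⁴)/(8·69.0³·8) = 6.0046 N/mm
Parallel: k_eq = 6.0046 + 60 = 66.005 N/mm

66.0 N/mm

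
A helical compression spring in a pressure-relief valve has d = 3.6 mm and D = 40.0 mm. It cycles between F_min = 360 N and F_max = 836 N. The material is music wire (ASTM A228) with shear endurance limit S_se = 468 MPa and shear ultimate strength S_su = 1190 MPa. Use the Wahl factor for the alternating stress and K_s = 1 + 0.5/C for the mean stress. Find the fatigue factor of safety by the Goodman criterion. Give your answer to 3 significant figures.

C = D/d = 40.0/3.6 = 11.1111; K_W = (4C−1)/(4C−4)+0.615/C = 1.1295; K_s = 1+0.5/C = 1.0450
F_a = (F_max−F_min)/2 = 238 N; F_m = (F_max+F_min)/2 = 598 N
τ_a = K_W·8F_aD/(πd³) = 1.1295 × 519.6 = 586.9 MPa
τ_m = K_s·8F_mD/(πd³) = 1.0450 × 1305.6 = 1364.3 MPa
Goodman: 1/n_f = τ_a/S_se + τ_m/S_su = 586.9/468 + 1364.3/1190 = 1.25406 + 1.14647 = 2.4005
n_f = 1/2.4005 = 0.4166

0.417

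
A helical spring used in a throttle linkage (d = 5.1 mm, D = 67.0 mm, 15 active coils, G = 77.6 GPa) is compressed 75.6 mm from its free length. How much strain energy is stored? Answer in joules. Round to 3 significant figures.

4.16 J

k = Gd⁴/(8D³N_a) = (77.6×10³)(5.1⁴)/(8·67.0³·15) = 1.4546 N/mm
U = ½kδ² = 0.5 × 1.4546 × 75.6² = 4156.7 N·mm = 4.1567 J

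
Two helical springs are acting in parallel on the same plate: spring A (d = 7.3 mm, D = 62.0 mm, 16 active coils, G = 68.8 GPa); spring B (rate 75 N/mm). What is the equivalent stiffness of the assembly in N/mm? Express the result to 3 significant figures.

81.4 N/mm

k_A = Gd⁴/(8D³N_a) = (68.8×10³)(7.3⁴)/(8·62.0³·16) = 6.4046 N/mm
Parallel: k_eq = 6.4046 + 75 = 81.405 N/mm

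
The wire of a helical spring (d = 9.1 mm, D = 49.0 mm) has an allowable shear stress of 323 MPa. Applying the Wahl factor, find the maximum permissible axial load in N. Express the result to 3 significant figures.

C = D/d = 49.0/9.1 = 5.3846
K_W = (4C−1)/(4C−4) + 0.615/C = 20.538/17.538 + 0.1142 = 1.2853
τ_max = K·8FD/(πd³) → F_max = τ_allow·πd³/(8DK)
F_max = 323·π·9.1³/(8·49.0·1.2853) = 7.6467e+05/503.82 = 1517.7 N

1520 N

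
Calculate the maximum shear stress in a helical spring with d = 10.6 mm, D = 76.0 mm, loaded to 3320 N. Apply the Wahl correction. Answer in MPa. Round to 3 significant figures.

651 MPa

Spring index C = D/d = 76.0/10.6 = 7.1698
K_W = (4C−1)/(4C−4) + 0.615/C = 27.679/24.679 + 0.0858 = 1.2073
τ₀ = 8FD/(πd³) = 8·3320·76.0/(π·10.6³) = 2.01856e+06/3741.7 = 539.48 MPa
τ_max = K·τ₀ = 1.2073 × 539.48 = 651.33 MPa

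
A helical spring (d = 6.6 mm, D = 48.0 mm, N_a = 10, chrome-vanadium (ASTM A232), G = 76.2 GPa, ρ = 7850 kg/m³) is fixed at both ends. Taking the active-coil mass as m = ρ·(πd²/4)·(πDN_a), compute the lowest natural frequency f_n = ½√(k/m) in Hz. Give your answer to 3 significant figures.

k = Gd⁴/(8D³N_a) = (76.2×10³)(6.6⁴)/(8·48.0³·10) = 16.342 N/mm = 16342 N/m
Wire length L = πDN_a = π·48.0·10 = 1508 mm
m = ρ·(πd²/4)·L = 7850 × 34.212×10⁻⁶ m² × 1.508 m = 0.40498 kg
f_n = ½√(k/m) = 0.5·√(16342/0.40498) = 0.5·√(40353) = 100.44 Hz

100 Hz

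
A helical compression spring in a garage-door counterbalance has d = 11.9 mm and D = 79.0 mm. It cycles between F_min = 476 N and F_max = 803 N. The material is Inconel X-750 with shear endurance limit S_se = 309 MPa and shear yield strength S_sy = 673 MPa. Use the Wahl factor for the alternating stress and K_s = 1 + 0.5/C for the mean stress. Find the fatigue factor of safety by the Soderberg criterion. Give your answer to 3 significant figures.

5.02

C = D/d = 79.0/11.9 = 6.6387; K_W = (4C−1)/(4C−4)+0.615/C = 1.2256; K_s = 1+0.5/C = 1.0753
F_a = (F_max−F_min)/2 = 163.5 N; F_m = (F_max+F_min)/2 = 639.5 N
τ_a = K_W·8F_aD/(πd³) = 1.2256 × 19.518 = 23.923 MPa
τ_m = K_s·8F_mD/(πd³) = 1.0753 × 76.343 = 82.092 MPa
Soderberg: 1/n_f = τ_a/S_se + τ_m/S_sy = 23.923/309 + 82.092/673 = 0.07742 + 0.12198 = 0.1994
n_f = 1/0.1994 = 5.015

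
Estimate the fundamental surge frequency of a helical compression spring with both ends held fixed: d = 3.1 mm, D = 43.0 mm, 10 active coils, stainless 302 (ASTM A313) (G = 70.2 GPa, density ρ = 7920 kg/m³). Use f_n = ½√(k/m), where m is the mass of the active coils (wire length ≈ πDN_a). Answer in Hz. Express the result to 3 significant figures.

k = Gd⁴/(8D³N_a) = (70.2×10³)(3.1⁴)/(8·43.0³·10) = 1.0193 N/mm = 1019.3 N/m
Wire length L = πDN_a = π·43.0·10 = 1350.9 mm
m = ρ·(πd²/4)·L = 7920 × 7.5477×10⁻⁶ m² × 1.3509 m = 0.080753 kg
f_n = ½√(k/m) = 0.5·√(1019.3/0.080753) = 0.5·√(12622) = 56.174 Hz

56.2 Hz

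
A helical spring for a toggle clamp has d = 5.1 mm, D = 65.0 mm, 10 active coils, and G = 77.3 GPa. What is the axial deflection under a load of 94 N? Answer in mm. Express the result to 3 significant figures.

k = Gd⁴/(8D³N_a) = (77.3×10³)(5.1⁴)/(8·65.0³·10) = 2.3803 N/mm
δ = F/k = 94 / 2.3803 = 39.491 mm

39.5 mm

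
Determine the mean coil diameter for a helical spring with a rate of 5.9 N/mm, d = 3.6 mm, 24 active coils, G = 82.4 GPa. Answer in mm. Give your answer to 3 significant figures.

23.0 mm

D = (Gd⁴/(8N_a·k))^(1/3) = (82.4×10³·3.6⁴/(8·24·5.9))^(1/3)
  = (12217.5)^(1/3) = 23.0318 mm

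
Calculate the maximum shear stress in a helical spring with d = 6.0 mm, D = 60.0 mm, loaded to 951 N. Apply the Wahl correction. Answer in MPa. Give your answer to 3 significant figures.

Spring index C = D/d = 60.0/6.0 = 10.0000
K_W = (4C−1)/(4C−4) + 0.615/C = 39.000/36.000 + 0.0615 = 1.1448
τ₀ = 8FD/(πd³) = 8·951·60.0/(π·6.0³) = 456480/678.58 = 672.69 MPa
τ_max = K·τ₀ = 1.1448 × 672.69 = 770.12 MPa

770 MPa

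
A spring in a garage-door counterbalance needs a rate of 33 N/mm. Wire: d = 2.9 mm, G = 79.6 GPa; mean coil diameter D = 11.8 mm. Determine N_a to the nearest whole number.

13

N_a = Gd⁴/(8D³k) = (79.6×10³ × 2.9⁴)/(8 × 11.8³ × 33)
    = 5.62996e+06 / 433760 = 12.98 → 13 coils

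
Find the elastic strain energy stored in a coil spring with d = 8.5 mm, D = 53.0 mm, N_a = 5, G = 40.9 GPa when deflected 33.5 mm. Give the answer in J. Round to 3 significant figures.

k = Gd⁴/(8D³N_a) = (40.9×10³)(8.5⁴)/(8·53.0³·5) = 35.852 N/mm
U = ½kδ² = 0.5 × 35.852 × 33.5² = 20117 N·mm = 20.117 J

20.1 J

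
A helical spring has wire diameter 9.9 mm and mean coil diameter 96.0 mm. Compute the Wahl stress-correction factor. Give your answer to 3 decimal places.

1.150

C = D/d = 96.0/9.9 = 9.6970
K_W = (4C−1)/(4C−4) + 0.615/C = 37.788/34.788 + 0.0634 = 1.1497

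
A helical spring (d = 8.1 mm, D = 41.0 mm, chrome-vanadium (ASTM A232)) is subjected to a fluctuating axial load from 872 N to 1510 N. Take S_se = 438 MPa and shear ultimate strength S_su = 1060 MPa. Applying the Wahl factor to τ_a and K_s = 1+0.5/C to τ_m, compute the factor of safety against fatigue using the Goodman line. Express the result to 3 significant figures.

C = D/d = 41.0/8.1 = 5.0617; K_W = (4C−1)/(4C−4)+0.615/C = 1.3062; K_s = 1+0.5/C = 1.0988
F_a = (F_max−F_min)/2 = 319 N; F_m = (F_max+F_min)/2 = 1191 N
τ_a = K_W·8F_aD/(πd³) = 1.3062 × 62.67 = 81.856 MPa
τ_m = K_s·8F_mD/(πd³) = 1.0988 × 233.98 = 257.09 MPa
Goodman: 1/n_f = τ_a/S_se + τ_m/S_su = 81.856/438 + 257.09/1060 = 0.18689 + 0.24254 = 0.42943
n_f = 1/0.42943 = 2.329

2.33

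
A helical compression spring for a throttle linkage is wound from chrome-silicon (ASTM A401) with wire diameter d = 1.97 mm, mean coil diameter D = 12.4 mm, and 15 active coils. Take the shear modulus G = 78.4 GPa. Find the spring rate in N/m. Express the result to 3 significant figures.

5160 N/m

k = Gd⁴/(8D³N_a) = (78.4×10³ × 1.97⁴) / (8 × 12.4³ × 15)
  = 1.18081e+06 / 228795 = 5.161 N/mm = 5161 N/m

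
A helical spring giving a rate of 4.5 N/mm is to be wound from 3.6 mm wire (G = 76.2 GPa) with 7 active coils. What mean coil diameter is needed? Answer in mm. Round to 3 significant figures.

D = (Gd⁴/(8N_a·k))^(1/3) = (76.2×10³·3.6⁴/(8·7·4.5))^(1/3)
  = (50788.4)^(1/3) = 37.0329 mm

37.0 mm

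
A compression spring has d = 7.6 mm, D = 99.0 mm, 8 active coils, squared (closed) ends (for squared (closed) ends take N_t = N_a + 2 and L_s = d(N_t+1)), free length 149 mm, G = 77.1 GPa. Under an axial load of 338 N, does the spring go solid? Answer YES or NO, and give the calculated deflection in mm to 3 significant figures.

k = Gd⁴/(8D³N_a) = (77.1×10³)(7.6⁴)/(8·99.0³·8) = 4.1421 N/mm
N_t = 10; L_s = 7.6·11 = 83.6 mm; δ_solid = L₀ − L_s = 149 − 83.6 = 65.4 mm
δ = F/k = 338/4.1421 = 81.601 mm
δ ≥ δ_solid → spring goes solid

YES, δ = 81.6 mm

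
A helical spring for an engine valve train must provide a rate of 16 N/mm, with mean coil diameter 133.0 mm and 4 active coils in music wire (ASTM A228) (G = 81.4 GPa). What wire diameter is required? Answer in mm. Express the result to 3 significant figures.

d = (8D³N_a·k / G)^(1/4) = (8·133.0³·4·16 / (81.4×10³))^0.25
  = (14798)^0.25 = 11.0294 mm

11.0 mm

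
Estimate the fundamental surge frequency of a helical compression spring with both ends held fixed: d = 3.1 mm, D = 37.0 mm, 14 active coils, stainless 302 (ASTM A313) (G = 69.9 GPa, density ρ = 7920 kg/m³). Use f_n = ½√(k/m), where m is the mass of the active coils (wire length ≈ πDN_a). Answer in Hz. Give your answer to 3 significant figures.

k = Gd⁴/(8D³N_a) = (69.9×10³)(3.1⁴)/(8·37.0³·14) = 1.1379 N/mm = 1137.9 N/m
Wire length L = πDN_a = π·37.0·14 = 1627.3 mm
m = ρ·(πd²/4)·L = 7920 × 7.5477×10⁻⁶ m² × 1.6273 m = 0.097279 kg
f_n = ½√(k/m) = 0.5·√(1137.9/0.097279) = 0.5·√(11697) = 54.077 Hz

54.1 Hz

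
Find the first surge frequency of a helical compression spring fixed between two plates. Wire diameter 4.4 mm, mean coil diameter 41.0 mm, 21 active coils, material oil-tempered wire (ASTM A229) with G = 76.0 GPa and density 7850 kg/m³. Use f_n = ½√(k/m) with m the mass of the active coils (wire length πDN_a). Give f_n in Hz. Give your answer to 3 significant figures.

43.6 Hz

k = Gd⁴/(8D³N_a) = (76.0×10³)(4.4⁴)/(8·41.0³·21) = 2.4602 N/mm = 2460.2 N/m
Wire length L = πDN_a = π·41.0·21 = 2704.9 mm
m = ρ·(πd²/4)·L = 7850 × 15.205×10⁻⁶ m² × 2.7049 m = 0.32286 kg
f_n = ½√(k/m) = 0.5·√(2460.2/0.32286) = 0.5·√(7619.8) = 43.646 Hz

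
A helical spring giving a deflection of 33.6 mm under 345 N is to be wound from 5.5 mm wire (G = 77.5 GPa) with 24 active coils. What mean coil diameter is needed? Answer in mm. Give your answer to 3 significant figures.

Required rate k = F/δ = 345/33.6 = 10.268 N/mm
D = (Gd⁴/(8N_a·k))^(1/3) = (77.5×10³·5.5⁴/(8·24·10.268))^(1/3)
  = (35972.6)^(1/3) = 33.0109 mm

33.0 mm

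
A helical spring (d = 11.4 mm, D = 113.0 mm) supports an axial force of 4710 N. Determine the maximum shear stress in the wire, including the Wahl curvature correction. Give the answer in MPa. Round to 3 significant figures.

1050 MPa

Spring index C = D/d = 113.0/11.4 = 9.9123
K_W = (4C−1)/(4C−4) + 0.615/C = 38.649/35.649 + 0.0620 = 1.1462
τ₀ = 8FD/(πd³) = 8·4710·113.0/(π·11.4³) = 4.25784e+06/4654.4 = 914.8 MPa
τ_max = K·τ₀ = 1.1462 × 914.8 = 1048.5 MPa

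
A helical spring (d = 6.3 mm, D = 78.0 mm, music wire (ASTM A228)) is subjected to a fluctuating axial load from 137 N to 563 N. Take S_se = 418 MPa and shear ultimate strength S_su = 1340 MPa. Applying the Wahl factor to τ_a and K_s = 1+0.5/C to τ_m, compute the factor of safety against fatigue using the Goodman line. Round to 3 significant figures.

C = D/d = 78.0/6.3 = 12.3810; K_W = (4C−1)/(4C−4)+0.615/C = 1.1156; K_s = 1+0.5/C = 1.0404
F_a = (F_max−F_min)/2 = 213 N; F_m = (F_max+F_min)/2 = 350 N
τ_a = K_W·8F_aD/(πd³) = 1.1156 × 169.2 = 188.75 MPa
τ_m = K_s·8F_mD/(πd³) = 1.0404 × 278.02 = 289.25 MPa
Goodman: 1/n_f = τ_a/S_se + τ_m/S_su = 188.75/418 + 289.25/1340 = 0.45156 + 0.21586 = 0.66742
n_f = 1/0.66742 = 1.498

1.50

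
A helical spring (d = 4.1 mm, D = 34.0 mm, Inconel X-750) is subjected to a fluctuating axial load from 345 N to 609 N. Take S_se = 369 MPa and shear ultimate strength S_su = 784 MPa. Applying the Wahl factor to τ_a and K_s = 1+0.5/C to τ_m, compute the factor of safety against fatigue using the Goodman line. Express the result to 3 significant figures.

0.747

C = D/d = 34.0/4.1 = 8.2927; K_W = (4C−1)/(4C−4)+0.615/C = 1.1770; K_s = 1+0.5/C = 1.0603
F_a = (F_max−F_min)/2 = 132 N; F_m = (F_max+F_min)/2 = 477 N
τ_a = K_W·8F_aD/(πd³) = 1.1770 × 165.82 = 195.17 MPa
τ_m = K_s·8F_mD/(πd³) = 1.0603 × 599.22 = 635.35 MPa
Goodman: 1/n_f = τ_a/S_se + τ_m/S_su = 195.17/369 + 635.35/784 = 0.52892 + 0.81039 = 1.3393
n_f = 1/1.3393 = 0.7466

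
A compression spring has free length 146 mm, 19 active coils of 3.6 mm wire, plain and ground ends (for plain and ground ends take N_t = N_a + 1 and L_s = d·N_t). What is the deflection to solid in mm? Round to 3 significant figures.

N_t = 20; L_s = 3.6·20 = 72 mm
δ_solid = L₀ − L_s = 146 − 72 = 74 mm

74.0 mm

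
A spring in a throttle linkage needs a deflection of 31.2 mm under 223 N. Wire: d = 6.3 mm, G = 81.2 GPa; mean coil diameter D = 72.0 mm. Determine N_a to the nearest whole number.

Required rate k = F/δ = 223/31.2 = 7.1474 N/mm
N_a = Gd⁴/(8D³k) = (81.2×10³ × 6.3⁴)/(8 × 72.0³ × 7.1474)
    = 1.27914e+08 / 2.13421e+07 = 5.993 → 6 coils

6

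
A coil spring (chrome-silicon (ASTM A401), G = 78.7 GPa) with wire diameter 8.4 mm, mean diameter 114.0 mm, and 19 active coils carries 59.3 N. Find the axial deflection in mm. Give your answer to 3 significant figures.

k = Gd⁴/(8D³N_a) = (78.7×10³)(8.4⁴)/(8·114.0³·19) = 1.7399 N/mm
δ = F/k = 59.3 / 1.7399 = 34.082 mm

34.1 mm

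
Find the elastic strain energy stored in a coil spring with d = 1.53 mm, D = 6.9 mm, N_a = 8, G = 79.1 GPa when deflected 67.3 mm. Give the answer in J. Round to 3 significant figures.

46.7 J

k = Gd⁴/(8D³N_a) = (79.1×10³)(1.53⁴)/(8·6.9³·8) = 20.617 N/mm
U = ½kδ² = 0.5 × 20.617 × 67.3² = 46689 N·mm = 46.689 J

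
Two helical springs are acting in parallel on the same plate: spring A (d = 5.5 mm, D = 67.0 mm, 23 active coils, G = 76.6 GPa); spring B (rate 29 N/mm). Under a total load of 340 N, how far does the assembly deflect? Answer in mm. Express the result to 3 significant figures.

11.2 mm

k_A = Gd⁴/(8D³N_a) = (76.6×10³)(5.5⁴)/(8·67.0³·23) = 1.2666 N/mm
Parallel: k_eq = 1.2666 + 29 = 30.267 N/mm
δ = F/k_eq = 340/30.267 = 11.234 mm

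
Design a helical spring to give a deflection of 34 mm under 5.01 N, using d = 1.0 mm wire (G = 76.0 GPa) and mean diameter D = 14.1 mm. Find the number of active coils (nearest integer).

23

Required rate k = F/δ = 5.01/34 = 0.14735 N/mm
N_a = Gd⁴/(8D³k) = (76.0×10³ × 1.0⁴)/(8 × 14.1³ × 0.14735)
    = 76000 / 3304.5 = 23 → 23 coils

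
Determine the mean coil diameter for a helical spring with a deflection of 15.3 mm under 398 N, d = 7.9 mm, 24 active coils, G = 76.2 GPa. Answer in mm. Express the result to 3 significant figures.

39.0 mm

Required rate k = F/δ = 398/15.3 = 26.013 N/mm
D = (Gd⁴/(8N_a·k))^(1/3) = (76.2×10³·7.9⁴/(8·24·26.013))^(1/3)
  = (59425.2)^(1/3) = 39.0233 mm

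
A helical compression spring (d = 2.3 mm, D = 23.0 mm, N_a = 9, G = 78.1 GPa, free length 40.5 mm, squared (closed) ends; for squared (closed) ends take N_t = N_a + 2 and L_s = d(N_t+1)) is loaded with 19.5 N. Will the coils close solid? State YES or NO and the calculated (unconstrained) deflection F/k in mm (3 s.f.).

k = Gd⁴/(8D³N_a) = (78.1×10³)(2.3⁴)/(8·23.0³·9) = 2.4949 N/mm
N_t = 11; L_s = 2.3·12 = 27.6 mm; δ_solid = L₀ − L_s = 40.5 − 27.6 = 12.9 mm
δ = F/k = 19.5/2.4949 = 7.8161 mm
δ < δ_solid → spring does not go solid

NO, δ = 7.82 mm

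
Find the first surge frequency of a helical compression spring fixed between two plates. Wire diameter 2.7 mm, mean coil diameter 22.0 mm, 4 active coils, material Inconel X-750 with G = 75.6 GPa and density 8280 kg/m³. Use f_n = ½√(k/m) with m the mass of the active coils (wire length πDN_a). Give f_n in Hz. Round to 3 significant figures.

474 Hz

k = Gd⁴/(8D³N_a) = (75.6×10³)(2.7⁴)/(8·22.0³·4) = 11.791 N/mm = 11791 N/m
Wire length L = πDN_a = π·22.0·4 = 276.46 mm
m = ρ·(πd²/4)·L = 8280 × 5.7256×10⁻⁶ m² × 0.27646 m = 0.013106 kg
f_n = ½√(k/m) = 0.5·√(11791/0.013106) = 0.5·√(8.9966e+05) = 474.25 Hz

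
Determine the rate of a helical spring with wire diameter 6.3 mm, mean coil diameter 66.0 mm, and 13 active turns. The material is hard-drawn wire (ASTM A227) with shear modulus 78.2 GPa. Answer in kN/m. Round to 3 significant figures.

4.12 kN/m

k = Gd⁴/(8D³N_a) = (78.2×10³ × 6.3⁴) / (8 × 66.0³ × 13)
  = 1.23188e+08 / 2.98996e+07 = 4.1201 N/mm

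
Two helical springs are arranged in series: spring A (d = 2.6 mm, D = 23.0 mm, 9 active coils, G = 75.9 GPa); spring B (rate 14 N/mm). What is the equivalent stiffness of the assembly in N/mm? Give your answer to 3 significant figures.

k_A = Gd⁴/(8D³N_a) = (75.9×10³)(2.6⁴)/(8·23.0³·9) = 3.9593 N/mm
Series: 1/k_eq = 1/3.9593 + 1/14 = 0.324; k_eq = 3.0864 N/mm

3.09 N/mm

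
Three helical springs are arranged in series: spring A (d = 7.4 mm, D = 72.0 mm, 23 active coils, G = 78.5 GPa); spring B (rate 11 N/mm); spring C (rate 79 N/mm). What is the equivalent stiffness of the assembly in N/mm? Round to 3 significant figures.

2.53 N/mm

k_A = Gd⁴/(8D³N_a) = (78.5×10³)(7.4⁴)/(8·72.0³·23) = 3.4275 N/mm
Series: 1/k_eq = 1/3.4275 + 1/11 + 1/79 = 0.39532; k_eq = 2.5296 N/mm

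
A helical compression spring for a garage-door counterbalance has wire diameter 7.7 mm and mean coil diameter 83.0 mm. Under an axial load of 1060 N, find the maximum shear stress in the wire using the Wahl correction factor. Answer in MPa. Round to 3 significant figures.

Spring index C = D/d = 83.0/7.7 = 10.7792
K_W = (4C−1)/(4C−4) + 0.615/C = 42.117/39.117 + 0.0571 = 1.1337
τ₀ = 8FD/(πd³) = 8·1060·83.0/(π·7.7³) = 703840/1434.2 = 490.74 MPa
τ_max = K·τ₀ = 1.1337 × 490.74 = 556.38 MPa

556 MPa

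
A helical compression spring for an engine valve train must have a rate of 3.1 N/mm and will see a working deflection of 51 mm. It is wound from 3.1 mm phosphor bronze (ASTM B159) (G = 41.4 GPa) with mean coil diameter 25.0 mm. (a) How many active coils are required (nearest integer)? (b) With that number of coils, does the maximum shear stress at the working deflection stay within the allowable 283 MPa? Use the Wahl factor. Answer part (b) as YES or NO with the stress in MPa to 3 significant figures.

N_a = Gd⁴/(8D³k) = (41.4×10³)(3.1⁴)/(8·25.0³·3.1) = 9.867 → N_a = 10
Actual rate k = Gd⁴/(8D³·10) = 3.0587 N/mm
Working load F = kδ = 3.0587·51 = 155.99 N
C = 25.0/3.1 = 8.0645; K_W = (4C−1)/(4C−4)+0.615/C = 1.1824
τ_max = K_W·8FD/(πd³) = 1.1824·333.35 = 394.16 MPa
τ_max > 283 MPa → exceeds allowable

(a) 10 coils; (b) NO, τ_max = 394 MPa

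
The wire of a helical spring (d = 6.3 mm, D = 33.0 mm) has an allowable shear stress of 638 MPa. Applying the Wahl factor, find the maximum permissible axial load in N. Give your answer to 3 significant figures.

1470 N

C = D/d = 33.0/6.3 = 5.2381
K_W = (4C−1)/(4C−4) + 0.615/C = 19.952/16.952 + 0.1174 = 1.2944
τ_max = K·8FD/(πd³) → F_max = τ_allow·πd³/(8DK)
F_max = 638·π·6.3³/(8·33.0·1.2944) = 5.0118e+05/341.72 = 1466.7 N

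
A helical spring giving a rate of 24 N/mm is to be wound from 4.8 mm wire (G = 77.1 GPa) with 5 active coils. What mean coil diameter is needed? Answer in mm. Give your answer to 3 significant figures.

D = (Gd⁴/(8N_a·k))^(1/3) = (77.1×10³·4.8⁴/(8·5·24))^(1/3)
  = (42633.2)^(1/3) = 34.9341 mm

34.9 mm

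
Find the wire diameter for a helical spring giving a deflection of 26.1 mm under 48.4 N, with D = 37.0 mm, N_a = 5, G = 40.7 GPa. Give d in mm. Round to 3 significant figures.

3.10 mm

Required rate k = F/δ = 48.4/26.1 = 1.8544 N/mm
d = (8D³N_a·k / G)^(1/4) = (8·37.0³·5·1.8544 / (40.7×10³))^0.25
  = (92.316)^0.25 = 3.0997 mm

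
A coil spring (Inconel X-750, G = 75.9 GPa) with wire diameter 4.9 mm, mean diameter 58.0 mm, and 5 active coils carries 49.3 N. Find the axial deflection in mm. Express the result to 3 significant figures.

8.79 mm

k = Gd⁴/(8D³N_a) = (75.9×10³)(4.9⁴)/(8·58.0³·5) = 5.6064 N/mm
δ = F/k = 49.3 / 5.6064 = 8.7936 mm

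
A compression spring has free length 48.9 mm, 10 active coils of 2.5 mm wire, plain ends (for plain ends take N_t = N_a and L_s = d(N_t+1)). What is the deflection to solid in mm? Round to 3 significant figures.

21.4 mm

N_t = 10; L_s = 2.5·11 = 27.5 mm
δ_solid = L₀ − L_s = 48.9 − 27.5 = 21.4 mm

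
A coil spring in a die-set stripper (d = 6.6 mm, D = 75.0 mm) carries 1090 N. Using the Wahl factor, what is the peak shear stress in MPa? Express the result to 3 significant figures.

816 MPa

Spring index C = D/d = 75.0/6.6 = 11.3636
K_W = (4C−1)/(4C−4) + 0.615/C = 44.455/41.455 + 0.0541 = 1.1265
τ₀ = 8FD/(πd³) = 8·1090·75.0/(π·6.6³) = 654000/903.2 = 724.1 MPa
τ_max = K·τ₀ = 1.1265 × 724.1 = 815.69 MPa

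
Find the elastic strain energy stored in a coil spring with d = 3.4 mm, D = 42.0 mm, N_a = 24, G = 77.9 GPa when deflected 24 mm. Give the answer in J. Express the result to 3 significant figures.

k = Gd⁴/(8D³N_a) = (77.9×10³)(3.4⁴)/(8·42.0³·24) = 0.73182 N/mm
U = ½kδ² = 0.5 × 0.73182 × 24² = 210.76 N·mm = 0.21076 J

0.211 J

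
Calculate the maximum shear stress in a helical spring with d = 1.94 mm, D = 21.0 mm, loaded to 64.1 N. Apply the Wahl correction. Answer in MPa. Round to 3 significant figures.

532 MPa

Spring index C = D/d = 21.0/1.94 = 10.8247
K_W = (4C−1)/(4C−4) + 0.615/C = 42.299/39.299 + 0.0568 = 1.1332
τ₀ = 8FD/(πd³) = 8·64.1·21.0/(π·1.94³) = 10768.8/22.938 = 469.47 MPa
τ_max = K·τ₀ = 1.1332 × 469.47 = 531.99 MPa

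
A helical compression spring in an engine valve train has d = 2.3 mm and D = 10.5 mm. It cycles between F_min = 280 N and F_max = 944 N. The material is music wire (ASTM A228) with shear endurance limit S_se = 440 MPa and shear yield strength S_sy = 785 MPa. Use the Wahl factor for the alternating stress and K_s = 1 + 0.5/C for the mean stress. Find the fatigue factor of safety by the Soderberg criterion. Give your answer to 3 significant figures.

C = D/d = 10.5/2.3 = 4.5652; K_W = (4C−1)/(4C−4)+0.615/C = 1.3451; K_s = 1+0.5/C = 1.1095
F_a = (F_max−F_min)/2 = 332 N; F_m = (F_max+F_min)/2 = 612 N
τ_a = K_W·8F_aD/(πd³) = 1.3451 × 729.6 = 981.37 MPa
τ_m = K_s·8F_mD/(πd³) = 1.1095 × 1344.9 = 1492.2 MPa
Soderberg: 1/n_f = τ_a/S_se + τ_m/S_sy = 981.37/440 + 1492.2/785 = 2.23038 + 1.90092 = 4.1313
n_f = 1/4.1313 = 0.2421

0.242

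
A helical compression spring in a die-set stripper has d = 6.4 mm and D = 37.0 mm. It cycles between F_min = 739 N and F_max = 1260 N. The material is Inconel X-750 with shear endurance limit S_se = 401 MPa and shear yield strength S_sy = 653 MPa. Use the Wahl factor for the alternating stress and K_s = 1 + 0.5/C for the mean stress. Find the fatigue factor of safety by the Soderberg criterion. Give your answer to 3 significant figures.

1.12

C = D/d = 37.0/6.4 = 5.7812; K_W = (4C−1)/(4C−4)+0.615/C = 1.2632; K_s = 1+0.5/C = 1.0865
F_a = (F_max−F_min)/2 = 260.5 N; F_m = (F_max+F_min)/2 = 999.5 N
τ_a = K_W·8F_aD/(πd³) = 1.2632 × 93.629 = 118.28 MPa
τ_m = K_s·8F_mD/(πd³) = 1.0865 × 359.24 = 390.31 MPa
Soderberg: 1/n_f = τ_a/S_se + τ_m/S_sy = 118.28/401 + 390.31/653 = 0.29495 + 0.59772 = 0.89267
n_f = 1/0.89267 = 1.12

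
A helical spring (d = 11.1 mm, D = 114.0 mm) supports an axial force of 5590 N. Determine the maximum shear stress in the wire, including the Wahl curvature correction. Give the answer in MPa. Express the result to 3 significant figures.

Spring index C = D/d = 114.0/11.1 = 10.2703
K_W = (4C−1)/(4C−4) + 0.615/C = 40.081/37.081 + 0.0599 = 1.1408
τ₀ = 8FD/(πd³) = 8·5590·114.0/(π·11.1³) = 5.09808e+06/4296.5 = 1186.6 MPa
τ_max = K·τ₀ = 1.1408 × 1186.6 = 1353.6 MPa

1350 MPa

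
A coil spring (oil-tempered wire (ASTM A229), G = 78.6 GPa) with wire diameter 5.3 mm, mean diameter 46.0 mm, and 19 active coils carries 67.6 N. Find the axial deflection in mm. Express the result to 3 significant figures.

k = Gd⁴/(8D³N_a) = (78.6×10³)(5.3⁴)/(8·46.0³·19) = 4.1919 N/mm
δ = F/k = 67.6 / 4.1919 = 16.126 mm

16.1 mm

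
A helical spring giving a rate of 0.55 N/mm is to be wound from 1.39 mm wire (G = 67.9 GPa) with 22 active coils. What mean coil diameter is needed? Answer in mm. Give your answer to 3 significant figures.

13.8 mm

D = (Gd⁴/(8N_a·k))^(1/3) = (67.9×10³·1.39⁴/(8·22·0.55))^(1/3)
  = (2618.51)^(1/3) = 13.7832 mm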